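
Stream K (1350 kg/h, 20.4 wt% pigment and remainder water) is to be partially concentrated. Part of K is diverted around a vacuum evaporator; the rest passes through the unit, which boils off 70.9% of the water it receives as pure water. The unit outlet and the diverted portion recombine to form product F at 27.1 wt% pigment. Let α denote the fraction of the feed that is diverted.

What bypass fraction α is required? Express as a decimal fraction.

All 1350×0.204 = 275.4 kg/h of pigment reaches F, so F = 275.4/0.271 = 1016.2 kg/h and vapour = 333.76 kg/h.
The evaporator receives (1−α)·1350 of feed at 0.796 water and removes 0.709 of that water:
0.709×0.796×(1−α)×1350 = 333.76
(1−α) = 333.76/761.89 = 0.4381;  α = 0.5619.

0.562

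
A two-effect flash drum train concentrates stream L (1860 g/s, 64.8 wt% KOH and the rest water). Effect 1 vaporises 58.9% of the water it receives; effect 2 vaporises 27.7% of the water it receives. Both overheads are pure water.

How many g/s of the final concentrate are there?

1400 g/s

water in feed = 1860×0.352 = 654.72 g/s.
After stage 1: water left = (1−0.589)×654.72 = 269.09; stream total = 1474.4 g/s.
After stage 2: water left = (1−0.277)×269.09 = 194.55; final concentrate = 1399.8 g/s.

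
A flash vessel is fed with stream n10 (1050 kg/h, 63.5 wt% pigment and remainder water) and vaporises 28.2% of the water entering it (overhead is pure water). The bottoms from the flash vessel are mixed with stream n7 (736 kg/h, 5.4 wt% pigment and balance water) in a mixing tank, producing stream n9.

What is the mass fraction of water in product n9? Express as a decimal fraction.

Vapour removed = 0.282×0.365×1050 = 108.08 kg/h; concentrate = 941.92 kg/h.
water reaching the mixer = 275.17 (from concentrate) + 736×0.946 = 971.43 kg/h.
Product flow = 941.92 + 736 = 1677.9 kg/h; water fraction = 0.579.

0.579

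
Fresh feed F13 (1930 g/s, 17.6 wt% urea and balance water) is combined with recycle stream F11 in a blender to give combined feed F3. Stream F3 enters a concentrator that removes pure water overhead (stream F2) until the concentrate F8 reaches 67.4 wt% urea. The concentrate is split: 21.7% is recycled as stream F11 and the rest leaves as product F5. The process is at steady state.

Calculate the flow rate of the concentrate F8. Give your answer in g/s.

Overall urea balance (none leaves overhead): urea in fresh feed = urea in product, i.e. 1930×0.176 = (1−0.217)·F8·0.674.
F8 = 339.68/(0.674×0.783) = 643.65 g/s.

643.6 g/s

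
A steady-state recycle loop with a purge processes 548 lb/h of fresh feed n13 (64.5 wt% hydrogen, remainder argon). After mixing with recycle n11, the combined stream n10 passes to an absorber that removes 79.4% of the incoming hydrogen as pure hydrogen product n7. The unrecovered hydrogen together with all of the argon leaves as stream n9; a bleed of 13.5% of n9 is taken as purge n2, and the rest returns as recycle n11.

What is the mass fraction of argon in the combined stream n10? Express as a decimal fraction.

0.770

argon enters only via n13 and leaves only via the purge: 548×0.355 = 0.135×(argon in n9), and the absorber passes all argon, so argon in n10 = argon in n9 = 1441 lb/h.
hydrogen in n10: m_A = 548×0.645 + (1−0.135)·(1−0.794)·m_A, so m_A = 353.46/0.8218 = 430.1 lb/h.
n10 = 430.1 + 1441 = 1871.1 lb/h.
argon fraction in n10 = 1441/1871.1 = 0.770.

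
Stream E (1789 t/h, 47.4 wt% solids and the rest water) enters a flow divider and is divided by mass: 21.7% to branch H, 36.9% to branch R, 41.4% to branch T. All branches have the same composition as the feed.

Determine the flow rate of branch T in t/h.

Branch T flow = 0.414×1789 = 740.65 t/h.

740.6 t/h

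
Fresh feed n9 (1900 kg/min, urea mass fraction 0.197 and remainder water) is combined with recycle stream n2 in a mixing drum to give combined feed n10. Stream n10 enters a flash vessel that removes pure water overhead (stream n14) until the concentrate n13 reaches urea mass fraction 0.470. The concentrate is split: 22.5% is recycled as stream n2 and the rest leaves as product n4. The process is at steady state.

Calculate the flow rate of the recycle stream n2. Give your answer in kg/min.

231.2 kg/min

Overall urea balance (none leaves overhead): urea in fresh feed = urea in product, i.e. 1900×0.197 = (1−0.225)·n13·0.470.
n13 = 374.3/(0.470×0.775) = 1027.6 kg/min.
Recycle n2 = 0.225×1027.6 = 231.21 kg/min.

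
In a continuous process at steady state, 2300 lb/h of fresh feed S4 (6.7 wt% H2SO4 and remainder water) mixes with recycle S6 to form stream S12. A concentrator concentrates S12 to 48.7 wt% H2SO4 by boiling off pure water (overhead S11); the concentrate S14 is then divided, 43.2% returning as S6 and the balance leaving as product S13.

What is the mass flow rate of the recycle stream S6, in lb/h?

Overall H2SO4 balance (none leaves overhead): H2SO4 in fresh feed = H2SO4 in product, i.e. 2300×0.067 = (1−0.432)·S14·0.487.
S14 = 154.1/(0.487×0.568) = 557.09 lb/h.
Recycle S6 = 0.432×557.09 = 240.66 lb/h.

240.7 lb/h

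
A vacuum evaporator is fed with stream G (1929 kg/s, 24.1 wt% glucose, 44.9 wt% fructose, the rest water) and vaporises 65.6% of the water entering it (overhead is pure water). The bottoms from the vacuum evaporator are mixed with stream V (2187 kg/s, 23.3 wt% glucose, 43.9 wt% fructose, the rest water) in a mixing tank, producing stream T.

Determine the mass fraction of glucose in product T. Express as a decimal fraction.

0.2617

Vapour removed = 0.656×0.310×1929 = 392.28 kg/s; concentrate = 1536.7 kg/s.
glucose reaching the mixer = 464.89 (from concentrate) + 2187×0.233 = 974.46 kg/s.
Product flow = 1536.7 + 2187 = 3723.7 kg/s; glucose fraction = 0.2617.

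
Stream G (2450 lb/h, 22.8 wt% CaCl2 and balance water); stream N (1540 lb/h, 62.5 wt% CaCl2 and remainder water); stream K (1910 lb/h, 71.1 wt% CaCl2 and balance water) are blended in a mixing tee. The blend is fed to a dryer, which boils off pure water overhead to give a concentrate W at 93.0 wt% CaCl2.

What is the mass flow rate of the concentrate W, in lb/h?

CaCl2 entering = 2450×0.228 + 1540×0.625 + 1910×0.711 = 2879.1 lb/h.
All CaCl2 reports to W, so W = 2879.1/0.930 = 3095.8 lb/h.

3096 lb/h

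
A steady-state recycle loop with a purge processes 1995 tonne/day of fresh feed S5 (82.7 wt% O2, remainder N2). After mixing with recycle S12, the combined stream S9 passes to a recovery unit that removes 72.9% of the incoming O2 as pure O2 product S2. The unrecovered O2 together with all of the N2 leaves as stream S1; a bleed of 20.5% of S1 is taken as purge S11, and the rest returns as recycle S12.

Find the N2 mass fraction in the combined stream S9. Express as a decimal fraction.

0.445

N2 enters only via S5 and leaves only via the purge: 1995×0.173 = 0.205×(N2 in S1), and the recovery unit passes all N2, so N2 in S9 = N2 in S1 = 1683.6 tonne/day.
O2 in S9: m_A = 1995×0.827 + (1−0.205)·(1−0.729)·m_A, so m_A = 1649.9/0.7846 = 2102.9 tonne/day.
S9 = 2102.9 + 1683.6 = 3786.5 tonne/day.
N2 fraction in S9 = 1683.6/3786.5 = 0.445.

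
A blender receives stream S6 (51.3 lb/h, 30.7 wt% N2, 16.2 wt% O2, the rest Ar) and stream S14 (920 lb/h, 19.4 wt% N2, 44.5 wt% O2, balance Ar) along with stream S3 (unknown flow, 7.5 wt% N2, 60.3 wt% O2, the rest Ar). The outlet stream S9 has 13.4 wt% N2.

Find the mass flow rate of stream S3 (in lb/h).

Let S3 be the unknown flow. Total out = 971.3 + S3.
N2 balance: 194.23 + 0.075·S3 = 0.134·(971.3 + S3)
(0.075 − 0.134)·S3 = 0.134×971.3 − 194.23 = -64.075
S3 = -64.075 / -0.059 = 1086 lb/h

1086 lb/h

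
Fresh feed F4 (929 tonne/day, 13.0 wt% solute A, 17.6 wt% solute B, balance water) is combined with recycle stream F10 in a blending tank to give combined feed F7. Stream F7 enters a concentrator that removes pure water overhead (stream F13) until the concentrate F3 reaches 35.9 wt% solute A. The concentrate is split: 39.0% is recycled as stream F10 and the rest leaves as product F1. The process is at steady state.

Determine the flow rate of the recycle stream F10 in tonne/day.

Overall solute A balance (none leaves overhead): solute A in fresh feed = solute A in product, i.e. 929×0.130 = (1−0.390)·F3·0.359.
F3 = 120.77/(0.359×0.610) = 551.49 tonne/day.
Recycle F10 = 0.390×551.49 = 215.08 tonne/day.

215.1 tonne/day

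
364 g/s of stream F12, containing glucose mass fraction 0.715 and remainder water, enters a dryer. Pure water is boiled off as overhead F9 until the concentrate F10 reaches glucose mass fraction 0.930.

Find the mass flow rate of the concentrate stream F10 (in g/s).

279.8 g/s

glucose is conserved: 364×0.715 = 260.26 g/s all reports to the concentrate.
Concentrate = 260.26/(target fraction) = 279.85 g/s.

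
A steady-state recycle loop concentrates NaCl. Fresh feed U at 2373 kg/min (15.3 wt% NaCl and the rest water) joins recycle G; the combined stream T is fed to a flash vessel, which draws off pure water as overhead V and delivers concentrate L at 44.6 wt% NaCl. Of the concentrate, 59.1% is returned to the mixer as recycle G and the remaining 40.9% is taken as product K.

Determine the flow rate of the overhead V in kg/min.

1559 kg/min

Overall NaCl balance (none leaves overhead): NaCl in fresh feed = NaCl in product, i.e. 2373×0.153 = (1−0.591)·L·0.446.
L = 363.07/(0.446×0.409) = 1990.4 kg/min.
Recycle G = 0.591×1990.4 = 1176.3 kg/min.
Combined feed T = 2373 + 1176.3 = 3549.3 kg/min.
Overhead V = T − L = 3549.3 − 1990.4 = 1558.9 kg/min.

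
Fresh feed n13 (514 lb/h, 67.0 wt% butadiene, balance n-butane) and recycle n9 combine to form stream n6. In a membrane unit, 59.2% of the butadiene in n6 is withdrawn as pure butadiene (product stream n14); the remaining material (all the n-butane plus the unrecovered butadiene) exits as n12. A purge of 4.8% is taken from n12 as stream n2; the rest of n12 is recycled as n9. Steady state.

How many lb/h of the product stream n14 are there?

butadiene in n6: m_A = 514×0.670 + (1−0.048)·(1−0.592)·m_A, so m_A = 344.38/0.6116 = 563.1 lb/h.
Product n14 = 0.592×563.1 = 333.35 lb/h.

333.4 lb/h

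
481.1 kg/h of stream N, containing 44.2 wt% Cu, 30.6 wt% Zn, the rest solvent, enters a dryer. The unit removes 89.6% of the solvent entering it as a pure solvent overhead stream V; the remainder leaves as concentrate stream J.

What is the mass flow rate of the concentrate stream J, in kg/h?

372.5 kg/h

solvent entering = 481.1×0.252 = 121.24 kg/h; overhead removed = 0.896×121.24 = 108.63 kg/h.
Concentrate = 481.1 − 108.63 = 372.47 kg/h.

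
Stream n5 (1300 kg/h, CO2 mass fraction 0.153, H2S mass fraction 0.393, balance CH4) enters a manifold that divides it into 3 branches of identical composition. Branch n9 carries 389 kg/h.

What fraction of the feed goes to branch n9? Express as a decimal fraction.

0.299

Fraction to n9 = 389/1300 = 0.2992.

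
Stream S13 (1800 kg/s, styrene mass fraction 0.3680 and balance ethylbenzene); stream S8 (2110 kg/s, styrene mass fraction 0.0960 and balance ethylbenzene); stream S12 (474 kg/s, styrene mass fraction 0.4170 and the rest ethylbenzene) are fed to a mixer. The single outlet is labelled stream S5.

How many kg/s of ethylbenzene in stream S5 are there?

3321 kg/s

ethylbenzene out = ethylbenzene in = 1800×0.632 + 2110×0.904 + 474×0.583 = 3321.4 kg/s.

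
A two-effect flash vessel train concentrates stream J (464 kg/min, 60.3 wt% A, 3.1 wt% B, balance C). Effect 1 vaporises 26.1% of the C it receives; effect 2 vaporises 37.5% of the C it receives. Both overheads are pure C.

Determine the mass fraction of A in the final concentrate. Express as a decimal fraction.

C in feed = 464×0.366 = 169.82 kg/min.
After stage 1: C left = (1−0.261)×169.82 = 125.5; stream total = 419.68 kg/min.
After stage 2: C left = (1−0.375)×125.5 = 78.437; final concentrate = 372.61 kg/min.
A fraction = 279.79/372.61 = 0.751.

0.751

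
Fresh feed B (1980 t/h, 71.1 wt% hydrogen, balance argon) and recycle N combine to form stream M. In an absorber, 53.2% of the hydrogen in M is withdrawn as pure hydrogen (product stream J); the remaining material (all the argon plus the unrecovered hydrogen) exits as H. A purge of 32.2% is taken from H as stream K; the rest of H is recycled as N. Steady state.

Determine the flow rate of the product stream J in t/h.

1097 t/h

hydrogen in M: m_A = 1980×0.711 + (1−0.322)·(1−0.532)·m_A, so m_A = 1407.8/0.6827 = 2062.1 t/h.
Product J = 0.532×2062.1 = 1097 t/h.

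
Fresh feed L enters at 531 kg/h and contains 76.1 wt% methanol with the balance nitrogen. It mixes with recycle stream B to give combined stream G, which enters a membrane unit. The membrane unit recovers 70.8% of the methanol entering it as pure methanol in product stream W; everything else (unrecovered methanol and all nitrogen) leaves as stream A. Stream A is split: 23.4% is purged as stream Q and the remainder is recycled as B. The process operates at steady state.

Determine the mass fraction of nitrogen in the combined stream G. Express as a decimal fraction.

0.5103

nitrogen enters only via L and leaves only via the purge: 531×0.239 = 0.234×(nitrogen in A), and the membrane unit passes all nitrogen, so nitrogen in G = nitrogen in A = 542.35 kg/h.
methanol in G: m_A = 531×0.761 + (1−0.234)·(1−0.708)·m_A, so m_A = 404.09/0.7763 = 520.52 kg/h.
G = 520.52 + 542.35 = 1062.9 kg/h.
nitrogen fraction in G = 542.35/1062.9 = 0.5103.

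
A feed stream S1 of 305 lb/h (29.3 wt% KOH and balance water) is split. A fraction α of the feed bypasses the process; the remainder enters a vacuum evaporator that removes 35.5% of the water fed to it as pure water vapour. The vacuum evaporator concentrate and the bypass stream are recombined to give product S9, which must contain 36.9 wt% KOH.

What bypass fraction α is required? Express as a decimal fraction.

0.179

All 305×0.293 = 89.365 lb/h of KOH reaches S9, so S9 = 89.365/0.369 = 242.18 lb/h and vapour = 62.818 lb/h.
The evaporator receives (1−α)·305 of feed at 0.707 water and removes 0.355 of that water:
0.355×0.707×(1−α)×305 = 62.818
(1−α) = 62.818/76.55 = 0.8206;  α = 0.1794.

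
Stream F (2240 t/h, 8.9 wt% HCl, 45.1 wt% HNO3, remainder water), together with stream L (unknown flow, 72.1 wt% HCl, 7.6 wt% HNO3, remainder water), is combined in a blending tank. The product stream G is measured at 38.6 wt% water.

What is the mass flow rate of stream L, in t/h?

Let L be the unknown flow. Total out = 2240 + L.
water balance: 1030.4 + 0.203·L = 0.386·(2240 + L)
(0.203 − 0.386)·L = 0.386×2240 − 1030.4 = -165.76
L = -165.76 / -0.183 = 905.79 t/h

905.8 t/h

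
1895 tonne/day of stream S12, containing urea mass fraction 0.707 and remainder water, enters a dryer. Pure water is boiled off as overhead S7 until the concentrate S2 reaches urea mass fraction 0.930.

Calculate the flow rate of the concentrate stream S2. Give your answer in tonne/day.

urea is conserved: 1895×0.707 = 1339.8 tonne/day all reports to the concentrate.
Concentrate = 1339.8/(target fraction) = 1440.6 tonne/day.

1441 tonne/day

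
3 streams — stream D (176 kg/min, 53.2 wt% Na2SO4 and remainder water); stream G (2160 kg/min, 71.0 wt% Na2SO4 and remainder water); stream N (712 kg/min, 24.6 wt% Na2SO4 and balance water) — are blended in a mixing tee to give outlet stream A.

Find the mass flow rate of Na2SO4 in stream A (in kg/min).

Na2SO4 out = Na2SO4 in = 176×0.532 + 2160×0.710 + 712×0.246 = 1802.4 kg/min.

1802 kg/min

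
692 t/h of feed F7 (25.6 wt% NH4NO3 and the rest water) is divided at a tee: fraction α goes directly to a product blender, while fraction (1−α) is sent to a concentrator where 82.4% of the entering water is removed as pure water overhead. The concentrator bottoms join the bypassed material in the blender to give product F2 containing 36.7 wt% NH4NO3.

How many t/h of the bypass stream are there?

350.6 t/h

All 692×0.256 = 177.15 t/h of NH4NO3 reaches F2, so F2 = 177.15/0.367 = 482.7 t/h and vapour = 209.3 t/h.
The evaporator receives (1−α)·692 of feed at 0.744 water and removes 0.824 of that water:
0.824×0.744×(1−α)×692 = 209.3
(1−α) = 209.3/424.23 = 0.4934;  α = 0.5066.
Bypass flow = 0.5066×692 = 350.6 t/h.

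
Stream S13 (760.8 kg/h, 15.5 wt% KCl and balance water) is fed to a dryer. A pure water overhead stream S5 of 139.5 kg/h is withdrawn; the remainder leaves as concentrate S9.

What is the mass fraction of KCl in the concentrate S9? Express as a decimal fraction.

0.190

KCl is not removed: 760.8×0.155 = 117.92 kg/h of KCl enters S9.
Concentrate = 760.8 − 139.5 = 621.3 kg/h.
Mass fraction = 117.92/621.3 = 0.190.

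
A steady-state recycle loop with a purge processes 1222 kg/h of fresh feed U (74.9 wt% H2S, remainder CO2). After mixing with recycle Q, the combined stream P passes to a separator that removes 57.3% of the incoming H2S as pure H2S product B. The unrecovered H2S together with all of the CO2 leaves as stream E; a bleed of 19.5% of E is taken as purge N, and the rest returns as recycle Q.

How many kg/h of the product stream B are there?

H2S in P: m_A = 1222×0.749 + (1−0.195)·(1−0.573)·m_A, so m_A = 915.28/0.6563 = 1394.7 kg/h.
Product B = 0.573×1394.7 = 799.15 kg/h.

799.2 kg/h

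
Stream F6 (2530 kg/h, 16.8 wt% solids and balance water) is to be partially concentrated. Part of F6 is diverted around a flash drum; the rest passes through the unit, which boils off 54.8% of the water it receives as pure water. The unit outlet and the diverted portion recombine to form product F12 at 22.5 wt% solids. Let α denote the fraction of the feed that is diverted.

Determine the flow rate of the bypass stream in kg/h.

1124 kg/h

All 2530×0.168 = 425.04 kg/h of solids reaches F12, so F12 = 425.04/0.225 = 1889.1 kg/h and vapour = 640.93 kg/h.
The evaporator receives (1−α)·2530 of feed at 0.832 water and removes 0.548 of that water:
0.548×0.832×(1−α)×2530 = 640.93
(1−α) = 640.93/1153.5 = 0.5556;  α = 0.4444.
Bypass flow = 0.4444×2530 = 1124.2 kg/h.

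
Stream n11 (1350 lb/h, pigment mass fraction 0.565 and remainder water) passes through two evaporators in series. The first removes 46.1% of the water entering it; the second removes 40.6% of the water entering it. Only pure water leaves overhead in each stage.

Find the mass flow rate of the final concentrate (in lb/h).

950.8 lb/h

water in feed = 1350×0.435 = 587.25 lb/h.
After stage 1: water left = (1−0.461)×587.25 = 316.53; stream total = 1079.3 lb/h.
After stage 2: water left = (1−0.406)×316.53 = 188.02; final concentrate = 950.77 lb/h.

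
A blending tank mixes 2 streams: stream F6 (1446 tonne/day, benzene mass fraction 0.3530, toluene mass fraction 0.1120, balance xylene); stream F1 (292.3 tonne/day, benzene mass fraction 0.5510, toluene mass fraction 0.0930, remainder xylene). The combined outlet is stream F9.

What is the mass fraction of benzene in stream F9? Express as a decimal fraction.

Total flow out = 1446 + 292.3 = 1738.3 tonne/day.
benzene in = 1446×0.353 + 292.3×0.551 = 671.5 tonne/day.
benzene mass fraction in F9 = 671.5/1738.3 = 0.3863.

0.3863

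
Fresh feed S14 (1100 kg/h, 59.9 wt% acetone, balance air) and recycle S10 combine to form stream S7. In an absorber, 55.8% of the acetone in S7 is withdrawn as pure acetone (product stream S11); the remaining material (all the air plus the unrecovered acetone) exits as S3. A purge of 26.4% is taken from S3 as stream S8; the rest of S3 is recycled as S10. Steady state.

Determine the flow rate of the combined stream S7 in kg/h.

air enters only via S14 and leaves only via the purge: 1100×0.401 = 0.264×(air in S3), and the absorber passes all air, so air in S7 = air in S3 = 1670.8 kg/h.
acetone in S7: m_A = 1100×0.599 + (1−0.264)·(1−0.558)·m_A, so m_A = 658.9/0.6747 = 976.6 kg/h.
S7 = 976.6 + 1670.8 = 2647.4 kg/h.

2647 kg/h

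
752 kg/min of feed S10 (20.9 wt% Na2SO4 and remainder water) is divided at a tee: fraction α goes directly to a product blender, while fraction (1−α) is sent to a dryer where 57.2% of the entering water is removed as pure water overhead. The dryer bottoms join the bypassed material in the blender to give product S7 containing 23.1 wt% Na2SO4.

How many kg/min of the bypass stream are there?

593.7 kg/min

All 752×0.209 = 157.17 kg/min of Na2SO4 reaches S7, so S7 = 157.17/0.231 = 680.38 kg/min and vapour = 71.619 kg/min.
The evaporator receives (1−α)·752 of feed at 0.791 water and removes 0.572 of that water:
0.572×0.791×(1−α)×752 = 71.619
(1−α) = 71.619/340.24 = 0.2105;  α = 0.7895.
Bypass flow = 0.7895×752 = 593.71 kg/min.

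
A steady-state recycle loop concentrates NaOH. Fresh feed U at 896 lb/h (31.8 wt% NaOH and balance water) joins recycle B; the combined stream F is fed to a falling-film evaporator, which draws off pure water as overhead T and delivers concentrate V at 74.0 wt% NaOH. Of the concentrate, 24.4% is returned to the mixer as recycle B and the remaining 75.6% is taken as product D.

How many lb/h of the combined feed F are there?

Overall NaOH balance (none leaves overhead): NaOH in fresh feed = NaOH in product, i.e. 896×0.318 = (1−0.244)·V·0.740.
V = 284.93/(0.740×0.756) = 509.31 lb/h.
Recycle B = 0.244×509.31 = 124.27 lb/h.
Combined feed F = 896 + 124.27 = 1020.3 lb/h.

1020 lb/h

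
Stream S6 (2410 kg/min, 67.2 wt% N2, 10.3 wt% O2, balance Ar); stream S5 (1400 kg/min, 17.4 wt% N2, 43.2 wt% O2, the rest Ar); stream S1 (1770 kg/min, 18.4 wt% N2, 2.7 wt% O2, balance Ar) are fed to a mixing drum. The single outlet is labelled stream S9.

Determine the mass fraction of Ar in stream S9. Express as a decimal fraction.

Total flow out = 2410 + 1400 + 1770 = 5580 kg/min.
Ar in = 2410×0.225 + 1400×0.394 + 1770×0.789 = 2490.4 kg/min.
Ar mass fraction in S9 = 2490.4/5580 = 0.4463.

0.4463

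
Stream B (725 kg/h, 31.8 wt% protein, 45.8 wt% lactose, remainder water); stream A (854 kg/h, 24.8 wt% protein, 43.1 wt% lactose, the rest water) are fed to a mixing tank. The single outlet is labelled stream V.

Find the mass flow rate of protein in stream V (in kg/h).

protein out = protein in = 725×0.318 + 854×0.248 = 442.34 kg/h.

442.3 kg/h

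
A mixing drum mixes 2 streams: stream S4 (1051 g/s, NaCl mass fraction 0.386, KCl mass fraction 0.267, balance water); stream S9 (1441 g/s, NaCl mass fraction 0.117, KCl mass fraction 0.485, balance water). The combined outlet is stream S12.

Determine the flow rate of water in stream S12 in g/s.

water out = water in = 1051×0.347 + 1441×0.398 = 938.21 g/s.

938.2 g/s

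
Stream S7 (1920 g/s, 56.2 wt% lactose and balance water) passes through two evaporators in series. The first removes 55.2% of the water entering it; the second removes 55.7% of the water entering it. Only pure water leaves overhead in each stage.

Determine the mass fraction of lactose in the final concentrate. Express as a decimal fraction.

water in feed = 1920×0.438 = 840.96 g/s.
After stage 1: water left = (1−0.552)×840.96 = 376.75; stream total = 1455.8 g/s.
After stage 2: water left = (1−0.557)×376.75 = 166.9; final concentrate = 1245.9 g/s.
lactose fraction = 1079/1245.9 = 0.866.

0.866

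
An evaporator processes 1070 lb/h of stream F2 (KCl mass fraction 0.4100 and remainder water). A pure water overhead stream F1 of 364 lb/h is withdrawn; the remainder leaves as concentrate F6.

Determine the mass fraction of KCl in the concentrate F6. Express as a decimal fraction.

KCl is not removed: 1070×0.410 = 438.7 lb/h of KCl enters F6.
Concentrate = 1070 − 364 = 706 lb/h.
Mass fraction = 438.7/706 = 0.6214.

0.6214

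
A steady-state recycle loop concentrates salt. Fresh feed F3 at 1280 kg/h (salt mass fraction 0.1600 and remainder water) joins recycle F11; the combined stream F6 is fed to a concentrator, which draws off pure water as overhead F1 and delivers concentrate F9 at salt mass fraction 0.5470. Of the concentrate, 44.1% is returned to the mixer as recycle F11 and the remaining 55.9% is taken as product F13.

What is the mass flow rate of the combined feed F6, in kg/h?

1575 kg/h

Overall salt balance (none leaves overhead): salt in fresh feed = salt in product, i.e. 1280×0.160 = (1−0.441)·F9·0.547.
F9 = 204.8/(0.547×0.559) = 669.78 kg/h.
Recycle F11 = 0.441×669.78 = 295.37 kg/h.
Combined feed F6 = 1280 + 295.37 = 1575.4 kg/h.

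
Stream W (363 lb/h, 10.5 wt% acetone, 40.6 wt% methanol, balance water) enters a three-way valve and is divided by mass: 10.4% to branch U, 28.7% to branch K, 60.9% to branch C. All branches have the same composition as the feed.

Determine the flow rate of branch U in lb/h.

Branch U flow = 0.104×363 = 37.752 lb/h.

37.75 lb/h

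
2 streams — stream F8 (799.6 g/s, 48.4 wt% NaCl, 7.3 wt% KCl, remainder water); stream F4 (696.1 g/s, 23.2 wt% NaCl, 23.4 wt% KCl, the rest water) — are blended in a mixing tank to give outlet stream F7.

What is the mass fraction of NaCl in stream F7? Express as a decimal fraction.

0.367

Total flow out = 799.6 + 696.1 = 1495.7 g/s.
NaCl in = 799.6×0.484 + 696.1×0.232 = 548.5 g/s.
NaCl mass fraction in F7 = 548.5/1495.7 = 0.367.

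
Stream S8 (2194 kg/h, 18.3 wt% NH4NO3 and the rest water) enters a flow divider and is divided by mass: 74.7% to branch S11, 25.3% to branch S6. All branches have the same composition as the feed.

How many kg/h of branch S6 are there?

555.1 kg/h

Branch S6 flow = 0.253×2194 = 555.08 kg/h.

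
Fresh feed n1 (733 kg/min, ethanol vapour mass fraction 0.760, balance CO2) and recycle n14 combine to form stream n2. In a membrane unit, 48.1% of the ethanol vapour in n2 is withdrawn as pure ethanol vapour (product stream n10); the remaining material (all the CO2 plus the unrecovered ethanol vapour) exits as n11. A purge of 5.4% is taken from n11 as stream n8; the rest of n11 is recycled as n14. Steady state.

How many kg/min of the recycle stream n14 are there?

CO2 enters only via n1 and leaves only via the purge: 733×0.240 = 0.054×(CO2 in n11), and the membrane unit passes all CO2, so CO2 in n2 = CO2 in n11 = 3257.8 kg/min.
ethanol vapour in n2: m_A = 733×0.760 + (1−0.054)·(1−0.481)·m_A, so m_A = 557.08/0.5090 = 1094.4 kg/min.
n11 = (1−0.481)×1094.4 + 3257.8 = 3825.8 kg/min.
Recycle n14 = (1−0.054)×3825.8 = 3619.2 kg/min.

3619 kg/min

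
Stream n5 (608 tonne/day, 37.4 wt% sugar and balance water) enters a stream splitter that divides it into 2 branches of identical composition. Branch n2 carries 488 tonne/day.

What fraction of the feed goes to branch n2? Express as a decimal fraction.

0.803

Fraction to n2 = 488/608 = 0.8026.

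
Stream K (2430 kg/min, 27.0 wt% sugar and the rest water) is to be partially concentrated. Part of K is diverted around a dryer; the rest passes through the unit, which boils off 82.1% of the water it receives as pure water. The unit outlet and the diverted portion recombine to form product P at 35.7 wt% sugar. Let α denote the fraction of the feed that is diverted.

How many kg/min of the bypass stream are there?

1442 kg/min

All 2430×0.270 = 656.1 kg/min of sugar reaches P, so P = 656.1/0.357 = 1837.8 kg/min and vapour = 592.18 kg/min.
The evaporator receives (1−α)·2430 of feed at 0.730 water and removes 0.821 of that water:
0.821×0.730×(1−α)×2430 = 592.18
(1−α) = 592.18/1456.4 = 0.4066;  α = 0.5934.
Bypass flow = 0.5934×2430 = 1441.9 kg/min.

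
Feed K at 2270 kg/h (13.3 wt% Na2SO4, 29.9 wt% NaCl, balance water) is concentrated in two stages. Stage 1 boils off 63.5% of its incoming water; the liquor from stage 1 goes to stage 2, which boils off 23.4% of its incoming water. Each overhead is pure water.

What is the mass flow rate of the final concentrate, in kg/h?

1341 kg/h

water in feed = 2270×0.568 = 1289.4 kg/h.
After stage 1: water left = (1−0.635)×1289.4 = 470.62; stream total = 1451.3 kg/h.
After stage 2: water left = (1−0.234)×470.62 = 360.49; final concentrate = 1341.1 kg/h.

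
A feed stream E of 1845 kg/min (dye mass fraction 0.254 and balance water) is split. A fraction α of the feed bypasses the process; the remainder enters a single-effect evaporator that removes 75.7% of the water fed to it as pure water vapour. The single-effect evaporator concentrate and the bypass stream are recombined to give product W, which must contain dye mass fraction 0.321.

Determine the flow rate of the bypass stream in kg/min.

All 1845×0.254 = 468.63 kg/min of dye reaches W, so W = 468.63/0.321 = 1459.9 kg/min and vapour = 385.09 kg/min.
The evaporator receives (1−α)·1845 of feed at 0.746 water and removes 0.757 of that water:
0.757×0.746×(1−α)×1845 = 385.09
(1−α) = 385.09/1041.9 = 0.3696;  α = 0.6304.
Bypass flow = 0.6304×1845 = 1163.1 kg/min.

1163 kg/min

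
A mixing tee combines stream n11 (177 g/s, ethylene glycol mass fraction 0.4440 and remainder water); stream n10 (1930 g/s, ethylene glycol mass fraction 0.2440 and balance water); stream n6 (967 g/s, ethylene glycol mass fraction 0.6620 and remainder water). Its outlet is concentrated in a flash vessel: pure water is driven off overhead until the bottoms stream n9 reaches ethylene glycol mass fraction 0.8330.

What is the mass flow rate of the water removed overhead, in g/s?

1646 g/s

ethylene glycol entering = 177×0.444 + 1930×0.244 + 967×0.662 = 1189.7 g/s.
All ethylene glycol reports to n9, so n9 = 1189.7/0.833 = 1428.2 g/s.
Total feed = 3074 g/s; overhead = 3074 − 1428.2 = 1645.8 g/s.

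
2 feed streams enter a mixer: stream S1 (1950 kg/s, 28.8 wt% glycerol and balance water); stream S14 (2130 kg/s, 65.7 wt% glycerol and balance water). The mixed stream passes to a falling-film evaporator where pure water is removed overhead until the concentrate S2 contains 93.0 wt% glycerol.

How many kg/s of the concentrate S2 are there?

2109 kg/s

glycerol entering = 1950×0.288 + 2130×0.657 = 1961 kg/s.
All glycerol reports to S2, so S2 = 1961/0.930 = 2108.6 kg/s.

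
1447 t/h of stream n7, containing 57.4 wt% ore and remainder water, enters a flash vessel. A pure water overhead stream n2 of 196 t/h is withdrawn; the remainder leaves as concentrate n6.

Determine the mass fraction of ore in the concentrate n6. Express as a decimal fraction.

0.664

ore is not removed: 1447×0.574 = 830.58 t/h of ore enters n6.
Concentrate = 1447 − 196 = 1251 t/h.
Mass fraction = 830.58/1251 = 0.664.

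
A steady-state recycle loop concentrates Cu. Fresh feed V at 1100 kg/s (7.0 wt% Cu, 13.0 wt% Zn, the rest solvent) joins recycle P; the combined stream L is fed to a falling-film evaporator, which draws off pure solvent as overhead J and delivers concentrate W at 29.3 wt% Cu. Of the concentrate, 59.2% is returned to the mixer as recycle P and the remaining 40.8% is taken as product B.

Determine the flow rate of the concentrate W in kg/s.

Overall Cu balance (none leaves overhead): Cu in fresh feed = Cu in product, i.e. 1100×0.070 = (1−0.592)·W·0.293.
W = 77/(0.293×0.408) = 644.11 kg/s.

644.1 kg/s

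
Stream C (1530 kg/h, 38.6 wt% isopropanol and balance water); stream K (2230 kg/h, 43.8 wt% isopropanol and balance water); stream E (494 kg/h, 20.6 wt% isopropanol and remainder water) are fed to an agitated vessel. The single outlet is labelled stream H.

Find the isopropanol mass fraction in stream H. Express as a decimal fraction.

Total flow out = 1530 + 2230 + 494 = 4254 kg/h.
isopropanol in = 1530×0.386 + 2230×0.438 + 494×0.206 = 1669.1 kg/h.
isopropanol mass fraction in H = 1669.1/4254 = 0.3924.

0.3924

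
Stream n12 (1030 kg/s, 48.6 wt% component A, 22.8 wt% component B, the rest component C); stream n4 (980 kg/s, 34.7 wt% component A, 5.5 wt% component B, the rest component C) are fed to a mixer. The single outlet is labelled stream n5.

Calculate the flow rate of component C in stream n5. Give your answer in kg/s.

880.6 kg/s

component C out = component C in = 1030×0.286 + 980×0.598 = 880.62 kg/s.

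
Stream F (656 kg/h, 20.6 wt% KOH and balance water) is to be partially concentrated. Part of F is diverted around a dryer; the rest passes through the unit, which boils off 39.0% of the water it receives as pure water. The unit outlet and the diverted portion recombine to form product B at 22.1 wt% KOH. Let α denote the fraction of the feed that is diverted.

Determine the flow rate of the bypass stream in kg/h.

All 656×0.206 = 135.14 kg/h of KOH reaches B, so B = 135.14/0.221 = 611.48 kg/h and vapour = 44.525 kg/h.
The evaporator receives (1−α)·656 of feed at 0.794 water and removes 0.390 of that water:
0.390×0.794×(1−α)×656 = 44.525
(1−α) = 44.525/203.14 = 0.2192;  α = 0.7808.
Bypass flow = 0.7808×656 = 512.21 kg/h.

512.2 kg/h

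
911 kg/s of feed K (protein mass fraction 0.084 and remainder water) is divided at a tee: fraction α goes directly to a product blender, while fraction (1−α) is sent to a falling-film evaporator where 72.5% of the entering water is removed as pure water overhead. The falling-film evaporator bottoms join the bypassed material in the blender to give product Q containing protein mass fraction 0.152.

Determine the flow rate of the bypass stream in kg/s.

297.3 kg/s

All 911×0.084 = 76.524 kg/s of protein reaches Q, so Q = 76.524/0.152 = 503.45 kg/s and vapour = 407.55 kg/s.
The evaporator receives (1−α)·911 of feed at 0.916 water and removes 0.725 of that water:
0.725×0.916×(1−α)×911 = 407.55
(1−α) = 407.55/605 = 0.6736;  α = 0.3264.
Bypass flow = 0.3264×911 = 297.31 kg/s.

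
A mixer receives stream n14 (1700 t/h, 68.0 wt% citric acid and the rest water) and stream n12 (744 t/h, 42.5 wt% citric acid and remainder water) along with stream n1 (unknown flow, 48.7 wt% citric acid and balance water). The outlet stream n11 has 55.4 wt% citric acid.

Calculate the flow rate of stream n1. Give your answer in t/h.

Let n1 be the unknown flow. Total out = 2444 + n1.
citric acid balance: 1472.2 + 0.487·n1 = 0.554·(2444 + n1)
(0.487 − 0.554)·n1 = 0.554×2444 − 1472.2 = -118.22
n1 = -118.22 / -0.067 = 1764.5 t/h

1765 t/h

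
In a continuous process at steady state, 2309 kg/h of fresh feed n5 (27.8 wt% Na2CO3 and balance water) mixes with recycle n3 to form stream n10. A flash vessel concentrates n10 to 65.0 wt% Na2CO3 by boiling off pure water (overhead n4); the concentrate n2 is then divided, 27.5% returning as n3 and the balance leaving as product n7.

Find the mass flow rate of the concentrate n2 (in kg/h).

Overall Na2CO3 balance (none leaves overhead): Na2CO3 in fresh feed = Na2CO3 in product, i.e. 2309×0.278 = (1−0.275)·n2·0.650.
n2 = 641.9/(0.650×0.725) = 1362.1 kg/h.

1362 kg/h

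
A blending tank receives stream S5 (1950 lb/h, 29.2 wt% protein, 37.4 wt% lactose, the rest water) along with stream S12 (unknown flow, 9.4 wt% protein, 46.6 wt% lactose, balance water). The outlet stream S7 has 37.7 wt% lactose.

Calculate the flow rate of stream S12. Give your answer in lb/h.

65.73 lb/h

Let S12 be the unknown flow. Total out = 1950 + S12.
lactose balance: 729.3 + 0.466·S12 = 0.377·(1950 + S12)
(0.466 − 0.377)·S12 = 0.377×1950 − 729.3 = 5.85
S12 = 5.85 / 0.089 = 65.73 lb/h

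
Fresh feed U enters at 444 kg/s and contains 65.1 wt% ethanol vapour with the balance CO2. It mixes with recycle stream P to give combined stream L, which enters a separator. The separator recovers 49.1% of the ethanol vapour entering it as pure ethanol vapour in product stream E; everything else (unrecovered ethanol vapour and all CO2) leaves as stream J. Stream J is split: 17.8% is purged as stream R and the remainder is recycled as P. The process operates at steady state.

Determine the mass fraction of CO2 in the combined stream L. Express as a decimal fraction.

0.637

CO2 enters only via U and leaves only via the purge: 444×0.349 = 0.178×(CO2 in J), and the separator passes all CO2, so CO2 in L = CO2 in J = 870.54 kg/s.
ethanol vapour in L: m_A = 444×0.651 + (1−0.178)·(1−0.491)·m_A, so m_A = 289.04/0.5816 = 496.98 kg/s.
L = 496.98 + 870.54 = 1367.5 kg/s.
CO2 fraction in L = 870.54/1367.5 = 0.637.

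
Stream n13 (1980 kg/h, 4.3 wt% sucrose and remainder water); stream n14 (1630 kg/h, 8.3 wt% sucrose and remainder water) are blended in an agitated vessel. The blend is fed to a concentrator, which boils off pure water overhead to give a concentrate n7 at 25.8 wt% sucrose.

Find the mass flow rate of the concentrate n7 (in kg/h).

854.4 kg/h

sucrose entering = 1980×0.043 + 1630×0.083 = 220.43 kg/h.
All sucrose reports to n7, so n7 = 220.43/0.258 = 854.38 kg/h.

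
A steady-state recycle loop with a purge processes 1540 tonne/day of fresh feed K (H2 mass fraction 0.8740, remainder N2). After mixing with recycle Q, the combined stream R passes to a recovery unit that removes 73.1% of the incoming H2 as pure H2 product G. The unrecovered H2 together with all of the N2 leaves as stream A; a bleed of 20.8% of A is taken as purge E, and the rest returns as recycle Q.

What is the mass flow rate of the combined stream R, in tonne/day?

N2 enters only via K and leaves only via the purge: 1540×0.126 = 0.208×(N2 in A), and the recovery unit passes all N2, so N2 in R = N2 in A = 932.88 tonne/day.
H2 in R: m_A = 1540×0.874 + (1−0.208)·(1−0.731)·m_A, so m_A = 1346/0.7870 = 1710.3 tonne/day.
R = 1710.3 + 932.88 = 2643.2 tonne/day.

2643 tonne/day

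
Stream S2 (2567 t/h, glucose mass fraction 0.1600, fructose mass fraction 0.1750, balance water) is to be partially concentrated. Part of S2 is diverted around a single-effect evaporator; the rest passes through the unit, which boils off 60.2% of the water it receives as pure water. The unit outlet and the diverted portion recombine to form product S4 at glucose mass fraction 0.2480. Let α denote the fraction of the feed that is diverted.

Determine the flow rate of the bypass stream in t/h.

All 2567×0.160 = 410.72 t/h of glucose reaches S4, so S4 = 410.72/0.248 = 1656.1 t/h and vapour = 910.87 t/h.
The evaporator receives (1−α)·2567 of feed at 0.665 water and removes 0.602 of that water:
0.602×0.665×(1−α)×2567 = 910.87
(1−α) = 910.87/1027.6 = 0.8864;  α = 0.1136.
Bypass flow = 0.1136×2567 = 291.7 t/h.

291.7 t/h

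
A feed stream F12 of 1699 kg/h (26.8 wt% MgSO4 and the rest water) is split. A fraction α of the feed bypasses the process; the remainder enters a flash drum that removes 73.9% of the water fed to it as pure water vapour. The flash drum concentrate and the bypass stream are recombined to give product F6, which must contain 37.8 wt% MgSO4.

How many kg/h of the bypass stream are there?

785 kg/h

All 1699×0.268 = 455.33 kg/h of MgSO4 reaches F6, so F6 = 455.33/0.378 = 1204.6 kg/h and vapour = 494.42 kg/h.
The evaporator receives (1−α)·1699 of feed at 0.732 water and removes 0.739 of that water:
0.739×0.732×(1−α)×1699 = 494.42
(1−α) = 494.42/919.07 = 0.5380;  α = 0.4620.
Bypass flow = 0.4620×1699 = 785.02 kg/h.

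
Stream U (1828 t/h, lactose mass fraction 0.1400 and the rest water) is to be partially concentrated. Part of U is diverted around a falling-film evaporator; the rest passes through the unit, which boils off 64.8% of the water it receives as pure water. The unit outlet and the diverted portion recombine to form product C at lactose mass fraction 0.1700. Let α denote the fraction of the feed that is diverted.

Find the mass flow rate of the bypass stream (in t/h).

All 1828×0.140 = 255.92 t/h of lactose reaches C, so C = 255.92/0.170 = 1505.4 t/h and vapour = 322.59 t/h.
The evaporator receives (1−α)·1828 of feed at 0.860 water and removes 0.648 of that water:
0.648×0.860×(1−α)×1828 = 322.59
(1−α) = 322.59/1018.7 = 0.3167;  α = 0.6833.
Bypass flow = 0.6833×1828 = 1249.1 t/h.

1249 t/h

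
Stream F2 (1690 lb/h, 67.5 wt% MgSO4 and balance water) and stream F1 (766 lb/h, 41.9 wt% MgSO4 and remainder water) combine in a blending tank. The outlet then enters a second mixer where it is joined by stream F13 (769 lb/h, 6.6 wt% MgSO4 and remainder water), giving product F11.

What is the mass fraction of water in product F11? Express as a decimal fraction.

0.5310

Overall, product flow = 3225 lb/h.
water in = 1690×0.325 + 766×0.581 + 769×0.934 = 1712.5 lb/h.
water fraction in F11 = 0.5310.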